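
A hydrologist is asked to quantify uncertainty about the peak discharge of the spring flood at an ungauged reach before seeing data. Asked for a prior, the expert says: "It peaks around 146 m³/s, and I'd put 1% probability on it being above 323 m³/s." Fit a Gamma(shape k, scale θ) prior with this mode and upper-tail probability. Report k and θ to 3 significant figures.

k ≈ 8.64, θ ≈ 19.1

Gamma(k,θ) with k>1 has mode (k−1)θ, so θ = 146/(k−1).
Need P(X < 323) = 0.99 with θ tied to k this way. Start at k = 2, θ = 146: P(X<323) ≈ 0.648.
Too low — raise k to concentrate. Iterating converges to k ≈ 8.64.
Then θ = 146/(8.64−1) ≈ 19.1.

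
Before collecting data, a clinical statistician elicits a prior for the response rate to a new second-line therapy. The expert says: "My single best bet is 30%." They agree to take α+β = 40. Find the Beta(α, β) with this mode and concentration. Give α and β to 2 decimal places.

α = 12.40, β = 27.60

For α,β > 1 the Beta mode is (α−1)/(α+β−2). With α+β = 40, the mode is (α−1)/38.
Set (α−1)/38 = 0.3 → α = 1 + 0.3·38 = 12.40.
β = 40 − α = 27.60.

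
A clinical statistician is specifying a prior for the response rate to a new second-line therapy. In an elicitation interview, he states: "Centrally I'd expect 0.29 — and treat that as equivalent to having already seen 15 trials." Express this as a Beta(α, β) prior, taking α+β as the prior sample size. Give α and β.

Under the effective-sample-size interpretation, Beta(α, β) has prior mean α/(α+β) and prior sample size α+β.
So α+β = 15 and α/(α+β) = 0.29, giving α = 0.29·15 = 4.35 and β = 15 − 4.35 = 10.65.

α = 4.35, β = 10.65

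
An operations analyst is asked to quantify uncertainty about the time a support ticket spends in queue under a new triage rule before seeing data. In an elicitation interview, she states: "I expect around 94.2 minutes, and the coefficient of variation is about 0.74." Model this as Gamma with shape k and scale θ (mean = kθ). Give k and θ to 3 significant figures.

k ≈ 1.83, θ ≈ 51.6

For Gamma(k, scale θ): mean = kθ, variance = kθ², so CV = 1/√k.
CV = 0.74, hence k = 1/CV² = 1.83.
Then θ = mean/k = 94.2/1.83 = 51.6.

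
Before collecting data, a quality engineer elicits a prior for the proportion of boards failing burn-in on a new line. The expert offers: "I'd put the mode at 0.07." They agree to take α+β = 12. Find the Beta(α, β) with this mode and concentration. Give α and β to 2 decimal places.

For α,β > 1 the Beta mode is (α−1)/(α+β−2). With α+β = 12, the mode is (α−1)/10.
Set (α−1)/10 = 0.07 → α = 1 + 0.07·10 = 1.70.
β = 12 − α = 10.30.

α = 1.70, β = 10.30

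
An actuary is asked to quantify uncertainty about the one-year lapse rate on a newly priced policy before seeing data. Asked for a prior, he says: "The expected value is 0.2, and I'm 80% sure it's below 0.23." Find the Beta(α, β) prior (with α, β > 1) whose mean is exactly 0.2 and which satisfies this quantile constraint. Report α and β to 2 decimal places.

α ≈ 24.28, β ≈ 97.11

With mean 0.2 fixed, write α = 0.2s, β = 0.8s where s = α+β.
Need P(θ < 0.23) = 0.8 under Beta(0.2s, 0.8s). Normal approximation: (q−m)/√(m(1−m)/s) ≈ z_{0.8} = 0.842, so s ≈ 0.2·0.8·(0.842)²/(0.23−0.2)² = 125.9.
At s = 125.9: P(θ<0.23) ≈ 0.804. Adjusting to match 0.8 gives s ≈ 121.38.
So α = 0.2·121.38 ≈ 24.28, β = 0.8·121.38 ≈ 97.11.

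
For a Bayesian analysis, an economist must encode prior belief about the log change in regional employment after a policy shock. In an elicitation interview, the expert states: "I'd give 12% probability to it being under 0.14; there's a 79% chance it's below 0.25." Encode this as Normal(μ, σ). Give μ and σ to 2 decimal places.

The p-quantile of Normal(μ,σ) is μ + z_p·σ, with z_{0.12} = -1.175 and z_{0.79} = 0.8064.
Eliminate σ: μ = (z₂·x₁ − z₁·x₂)/(z₂ − z₁) = (0.8064·0.14 − (-1.175)·0.25)/1.981 = 0.21.
Then σ = (x₂ − x₁)/(z₂ − z₁) = (0.25 − 0.14)/1.981 = 0.06.

μ = 0.21, σ = 0.06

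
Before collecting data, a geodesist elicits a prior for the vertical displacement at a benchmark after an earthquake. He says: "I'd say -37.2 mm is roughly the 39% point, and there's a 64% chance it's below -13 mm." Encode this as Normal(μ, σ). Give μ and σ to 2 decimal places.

μ = -26.60, σ = 37.94

The p-quantile of Normal(μ,σ) is μ + z_p·σ, with z_{0.39} = -0.2793 and z_{0.64} = 0.3585.
Eliminate σ: μ = (z₂·x₁ − z₁·x₂)/(z₂ − z₁) = (0.3585·-37.2 − (-0.2793)·-13)/0.6378 = -26.60.
Then σ = (x₂ − x₁)/(z₂ − z₁) = (-13 − -37.2)/0.6378 = 37.94.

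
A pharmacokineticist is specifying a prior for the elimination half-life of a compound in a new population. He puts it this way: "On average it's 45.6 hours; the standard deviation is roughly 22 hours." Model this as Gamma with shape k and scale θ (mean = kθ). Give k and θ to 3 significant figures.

k ≈ 4.3, θ ≈ 10.6

For Gamma(k, scale θ): mean = kθ, variance = kθ², so CV = 1/√k.
CV = SD/mean = 22/45.6 = 0.4825, hence k = 1/CV² = 4.3.
Then θ = mean/k = 45.6/4.3 = 10.6.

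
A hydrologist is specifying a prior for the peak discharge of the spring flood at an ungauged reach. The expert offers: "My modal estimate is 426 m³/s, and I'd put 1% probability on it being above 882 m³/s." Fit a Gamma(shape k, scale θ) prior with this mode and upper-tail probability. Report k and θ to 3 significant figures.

k ≈ 10.2, θ ≈ 46.2

Gamma(k,θ) with k>1 has mode (k−1)θ, so θ = 426/(k−1).
Need P(X < 882) = 0.99 with θ tied to k this way. Start at k = 2, θ = 426: P(X<882) ≈ 0.613.
Too low — raise k to concentrate. Iterating converges to k ≈ 10.2.
Then θ = 426/(10.2−1) ≈ 46.2.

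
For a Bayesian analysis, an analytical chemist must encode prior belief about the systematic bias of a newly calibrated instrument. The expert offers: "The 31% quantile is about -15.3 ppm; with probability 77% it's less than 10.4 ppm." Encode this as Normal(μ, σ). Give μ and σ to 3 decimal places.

μ = -4.979, σ = 20.815

For Normal(μ,σ), the p-quantile is μ + z_p·σ. Here z_{0.31} = -0.4959, z_{0.77} = 0.7388.
So -15.3 = μ − 0.4959σ and 10.4 = μ + 0.7388σ.
Subtracting: σ = (10.4 − -15.3)/(0.7388 − (-0.4959)) = 20.815.
Then μ = -15.3 − (-0.4959)·20.815 = -4.979.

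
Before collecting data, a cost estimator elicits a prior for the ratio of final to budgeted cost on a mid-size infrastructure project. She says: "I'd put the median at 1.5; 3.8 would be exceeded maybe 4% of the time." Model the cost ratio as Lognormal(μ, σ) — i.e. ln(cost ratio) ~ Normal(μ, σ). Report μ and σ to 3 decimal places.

μ ≈ 0.405, σ ≈ 0.531

If T ~ Lognormal(μ,σ) then ln T ~ Normal(μ,σ), so the p-quantile of ln T is μ + z_p·σ.
ln(1.5) = 0.4055 and ln(3.8) = 1.335; z_{0.5} = 0, z_{0.96} = 1.751.
σ = (1.335 − 0.4055)/(1.751 − (0)) = 0.531.
μ = 0.4055 − (0)·0.531 = 0.405.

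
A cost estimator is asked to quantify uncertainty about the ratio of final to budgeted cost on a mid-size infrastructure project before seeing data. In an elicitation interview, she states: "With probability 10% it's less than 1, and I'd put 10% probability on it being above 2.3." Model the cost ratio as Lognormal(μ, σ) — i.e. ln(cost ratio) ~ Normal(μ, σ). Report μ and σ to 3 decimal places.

If T ~ Lognormal(μ,σ) then ln T ~ Normal(μ,σ), so the p-quantile of ln T is μ + z_p·σ.
ln(1) = 0 and ln(2.3) = 0.8329; z_{0.1} = -1.282, z_{0.9} = 1.282.
σ = (0.8329 − 0)/(1.282 − (-1.282)) = 0.325.
μ = 0 − (-1.282)·0.325 = 0.416.

μ ≈ 0.416, σ ≈ 0.325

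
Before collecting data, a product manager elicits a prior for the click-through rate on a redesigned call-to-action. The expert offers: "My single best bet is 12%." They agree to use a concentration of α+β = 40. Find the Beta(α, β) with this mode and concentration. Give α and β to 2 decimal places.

α = 5.56, β = 34.44

For α,β > 1 the Beta mode is (α−1)/(α+β−2). With α+β = 40, the mode is (α−1)/38.
Set (α−1)/38 = 0.12 → α = 1 + 0.12·38 = 5.56.
β = 40 − α = 34.44.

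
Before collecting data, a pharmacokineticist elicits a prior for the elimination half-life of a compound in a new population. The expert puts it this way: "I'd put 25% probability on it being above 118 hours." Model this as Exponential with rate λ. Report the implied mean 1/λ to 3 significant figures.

P(T > 118.0) = e^(−λ·118.0) = 0.25, so λ = −ln(0.25)/118.0 = 0.0117.
Mean = 1/λ = 85.1 hours.

mean ≈ 85.1 hours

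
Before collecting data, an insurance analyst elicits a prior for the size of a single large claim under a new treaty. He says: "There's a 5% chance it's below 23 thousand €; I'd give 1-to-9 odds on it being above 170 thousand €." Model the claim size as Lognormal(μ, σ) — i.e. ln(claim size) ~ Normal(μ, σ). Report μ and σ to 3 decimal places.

μ ≈ 4.260, σ ≈ 0.684

If T ~ Lognormal(μ,σ) then ln T ~ Normal(μ,σ), so the p-quantile of ln T is μ + z_p·σ.
ln(23) = 3.135 and ln(170) = 5.136; z_{0.05} = -1.645, z_{0.9} = 1.282.
σ = (5.136 − 3.135)/(1.282 − (-1.645)) = 0.684.
μ = 3.135 − (-1.645)·0.684 = 4.260.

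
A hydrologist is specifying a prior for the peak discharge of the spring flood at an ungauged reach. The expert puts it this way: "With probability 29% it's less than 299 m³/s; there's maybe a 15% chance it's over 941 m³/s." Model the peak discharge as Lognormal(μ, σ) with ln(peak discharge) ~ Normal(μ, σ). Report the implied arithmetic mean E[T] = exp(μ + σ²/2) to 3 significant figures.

E[T] ≈ 578 m³/s

If T ~ Lognormal(μ,σ) then ln T ~ Normal(μ,σ), so the p-quantile of ln T is μ + z_p·σ.
ln(299) = 5.7 and ln(941) = 6.847; z_{0.29} = -0.5534, z_{0.85} = 1.036.
σ = (6.847 − 5.7)/(1.036 − (-0.5534)) = 0.721.
μ = 5.7 − (-0.5534)·0.721 = 6.100.
E[T] = exp(μ + σ²/2) = exp(6.100 + 0.2600) = 578 m³/s.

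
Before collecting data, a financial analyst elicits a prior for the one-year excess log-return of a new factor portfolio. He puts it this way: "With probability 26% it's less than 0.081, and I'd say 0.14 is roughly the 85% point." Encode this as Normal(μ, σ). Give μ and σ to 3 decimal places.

For Normal(μ,σ), the p-quantile is μ + z_p·σ. Here z_{0.26} = -0.6433, z_{0.85} = 1.036.
So 0.081 = μ − 0.6433σ and 0.14 = μ + 1.036σ.
Subtracting: σ = (0.14 − 0.081)/(1.036 − (-0.6433)) = 0.035.
Then μ = 0.081 − (-0.6433)·0.035 = 0.104.

μ = 0.104, σ = 0.035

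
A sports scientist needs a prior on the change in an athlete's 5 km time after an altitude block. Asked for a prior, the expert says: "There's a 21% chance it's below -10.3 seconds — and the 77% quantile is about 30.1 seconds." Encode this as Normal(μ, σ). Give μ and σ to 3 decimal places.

For Normal(μ,σ), the p-quantile is μ + z_p·σ. Here z_{0.21} = -0.8064, z_{0.77} = 0.7388.
So -10.3 = μ − 0.8064σ and 30.1 = μ + 0.7388σ.
Subtracting: σ = (30.1 − -10.3)/(0.7388 − (-0.8064)) = 26.144.
Then μ = -10.3 − (-0.8064)·26.144 = 10.783.

μ = 10.783, σ = 26.144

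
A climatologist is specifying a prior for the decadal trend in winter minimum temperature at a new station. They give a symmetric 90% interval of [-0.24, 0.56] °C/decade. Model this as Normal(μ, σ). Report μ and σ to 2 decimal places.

A symmetric 90% interval runs μ ± z·σ with z = 1.645.
Half-width = 0.4, so σ = 0.4/1.645 = 0.24.
μ is the interval midpoint, 0.16.

μ = 0.16, σ = 0.24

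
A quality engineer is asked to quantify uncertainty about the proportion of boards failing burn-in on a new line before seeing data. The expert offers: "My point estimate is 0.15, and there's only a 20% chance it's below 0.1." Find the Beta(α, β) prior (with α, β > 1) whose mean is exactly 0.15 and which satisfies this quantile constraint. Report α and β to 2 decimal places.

With mean 0.15 fixed, write α = 0.15s, β = 0.85s where s = α+β.
Need P(θ < 0.1) = 0.2 under Beta(0.15s, 0.85s). Normal approximation: (q−m)/√(m(1−m)/s) ≈ z_{0.2} = -0.842, so s ≈ 0.15·0.85·(-0.842)²/(0.1−0.15)² = 36.1.
At s = 36.1: P(θ<0.1) ≈ 0.206. Adjusting to match 0.2 gives s ≈ 37.49.
So α = 0.15·37.49 ≈ 5.62, β = 0.85·37.49 ≈ 31.86.

α ≈ 5.62, β ≈ 31.86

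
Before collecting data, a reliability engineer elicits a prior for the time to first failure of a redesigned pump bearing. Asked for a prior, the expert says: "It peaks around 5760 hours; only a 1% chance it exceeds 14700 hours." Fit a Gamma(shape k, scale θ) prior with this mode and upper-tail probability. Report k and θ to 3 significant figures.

k ≈ 6.32, θ ≈ 1080

Gamma(k,θ) with k>1 has mode (k−1)θ, so θ = 5760/(k−1).
Need P(X < 14700) = 0.99 with θ tied to k this way. Start at k = 2, θ = 5760: P(X<14700) ≈ 0.723.
Too low — raise k to concentrate. Iterating converges to k ≈ 6.32.
Then θ = 5760/(6.32−1) ≈ 1080.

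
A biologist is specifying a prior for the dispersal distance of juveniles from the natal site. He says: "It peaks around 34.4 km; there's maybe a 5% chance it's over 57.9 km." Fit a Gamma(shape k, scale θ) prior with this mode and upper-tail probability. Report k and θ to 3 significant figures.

k ≈ 11.3, θ ≈ 3.34

Gamma(k,θ) with k>1 has mode (k−1)θ, so θ = 34.4/(k−1).
Need P(X < 57.9) = 0.95 with θ tied to k this way. Start at k = 2, θ = 34.4: P(X<57.9) ≈ 0.502.
Too low — raise k to concentrate. Iterating converges to k ≈ 11.3.
Then θ = 34.4/(11.3−1) ≈ 3.34.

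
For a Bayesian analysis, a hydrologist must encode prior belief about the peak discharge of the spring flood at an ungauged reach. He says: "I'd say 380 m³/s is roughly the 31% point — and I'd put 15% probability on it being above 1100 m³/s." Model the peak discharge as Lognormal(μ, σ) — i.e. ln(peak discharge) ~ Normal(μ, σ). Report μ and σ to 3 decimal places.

μ ≈ 6.284, σ ≈ 0.694

If T ~ Lognormal(μ,σ) then ln T ~ Normal(μ,σ), so the p-quantile of ln T is μ + z_p·σ.
ln(380) = 5.94 and ln(1100) = 7.003; z_{0.31} = -0.4959, z_{0.85} = 1.036.
σ = (7.003 − 5.94)/(1.036 − (-0.4959)) = 0.694.
μ = 5.94 − (-0.4959)·0.694 = 6.284.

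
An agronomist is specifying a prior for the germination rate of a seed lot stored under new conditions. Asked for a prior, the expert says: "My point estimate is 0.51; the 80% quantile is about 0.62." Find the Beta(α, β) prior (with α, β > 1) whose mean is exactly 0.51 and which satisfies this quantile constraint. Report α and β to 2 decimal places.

With mean 0.51 fixed, write α = 0.51s, β = 0.49s where s = α+β.
Need P(θ < 0.62) = 0.8 under Beta(0.51s, 0.49s). Normal approximation: (q−m)/√(m(1−m)/s) ≈ z_{0.8} = 0.842, so s ≈ 0.51·0.49·(0.842)²/(0.62−0.51)² = 14.6.
At s = 14.6: P(θ<0.62) ≈ 0.799. Adjusting to match 0.8 gives s ≈ 14.79.
So α = 0.51·14.79 ≈ 7.54, β = 0.49·14.79 ≈ 7.25.

α ≈ 7.54, β ≈ 7.25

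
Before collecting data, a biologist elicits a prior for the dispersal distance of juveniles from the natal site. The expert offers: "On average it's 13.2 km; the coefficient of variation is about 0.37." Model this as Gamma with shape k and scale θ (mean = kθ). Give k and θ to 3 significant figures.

For Gamma(k, scale θ): mean = kθ, variance = kθ², so CV = 1/√k.
CV = 0.37, hence k = 1/CV² = 7.3.
Then θ = mean/k = 13.2/7.3 = 1.81.

k ≈ 7.3, θ ≈ 1.81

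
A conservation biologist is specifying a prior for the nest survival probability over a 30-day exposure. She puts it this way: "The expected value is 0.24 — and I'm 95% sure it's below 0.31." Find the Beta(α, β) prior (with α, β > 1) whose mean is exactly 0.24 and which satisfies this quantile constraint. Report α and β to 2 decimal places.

α ≈ 25.90, β ≈ 82.01

With mean 0.24 fixed, write α = 0.24s, β = 0.76s where s = α+β.
Need P(θ < 0.31) = 0.95 under Beta(0.24s, 0.76s). Normal approximation: (q−m)/√(m(1−m)/s) ≈ z_{0.95} = 1.64, so s ≈ 0.24·0.76·(1.64)²/(0.31−0.24)² = 100.7.
At s = 100.7: P(θ<0.31) ≈ 0.944. Adjusting to match 0.95 gives s ≈ 107.90.
So α = 0.24·107.90 ≈ 25.90, β = 0.76·107.90 ≈ 82.01.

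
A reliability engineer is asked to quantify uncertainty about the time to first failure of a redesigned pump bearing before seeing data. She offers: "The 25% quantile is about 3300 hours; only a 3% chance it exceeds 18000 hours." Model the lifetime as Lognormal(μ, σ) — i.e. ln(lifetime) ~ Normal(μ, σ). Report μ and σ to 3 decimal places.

μ ≈ 8.549, σ ≈ 0.664

If T ~ Lognormal(μ,σ) then ln T ~ Normal(μ,σ), so the p-quantile of ln T is μ + z_p·σ.
ln(3300) = 8.102 and ln(18000) = 9.798; z_{0.25} = -0.6745, z_{0.97} = 1.881.
σ = (9.798 − 8.102)/(1.881 − (-0.6745)) = 0.664.
μ = 8.102 − (-0.6745)·0.664 = 8.549.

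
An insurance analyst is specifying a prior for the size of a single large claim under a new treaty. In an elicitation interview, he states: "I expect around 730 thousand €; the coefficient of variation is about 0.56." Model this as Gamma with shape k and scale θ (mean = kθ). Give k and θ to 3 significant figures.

k ≈ 3.19, θ ≈ 229

For Gamma(k, scale θ): mean = kθ, variance = kθ², so CV = 1/√k.
CV = 0.56, hence k = 1/CV² = 3.19.
Then θ = mean/k = 730/3.19 = 229.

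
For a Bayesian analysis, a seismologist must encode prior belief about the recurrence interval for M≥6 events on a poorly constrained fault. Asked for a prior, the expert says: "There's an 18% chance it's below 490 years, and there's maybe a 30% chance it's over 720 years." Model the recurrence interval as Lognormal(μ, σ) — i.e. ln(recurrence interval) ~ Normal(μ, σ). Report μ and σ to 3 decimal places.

μ ≈ 6.439, σ ≈ 0.267

If T ~ Lognormal(μ,σ) then ln T ~ Normal(μ,σ), so the p-quantile of ln T is μ + z_p·σ.
ln(490) = 6.194 and ln(720) = 6.579; z_{0.18} = -0.9154, z_{0.7} = 0.5244.
σ = (6.579 − 6.194)/(0.5244 − (-0.9154)) = 0.267.
μ = 6.194 − (-0.9154)·0.267 = 6.439.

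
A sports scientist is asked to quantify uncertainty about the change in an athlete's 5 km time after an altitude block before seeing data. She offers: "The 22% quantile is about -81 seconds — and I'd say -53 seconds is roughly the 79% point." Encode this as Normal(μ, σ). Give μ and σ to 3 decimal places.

μ = -67.304, σ = 17.737

The p-quantile of Normal(μ,σ) is μ + z_p·σ, with z_{0.22} = -0.7722 and z_{0.79} = 0.8064.
Eliminate σ: μ = (z₂·x₁ − z₁·x₂)/(z₂ − z₁) = (0.8064·-81 − (-0.7722)·-53)/1.579 = -67.304.
Then σ = (x₂ − x₁)/(z₂ − z₁) = (-53 − -81)/1.579 = 17.737.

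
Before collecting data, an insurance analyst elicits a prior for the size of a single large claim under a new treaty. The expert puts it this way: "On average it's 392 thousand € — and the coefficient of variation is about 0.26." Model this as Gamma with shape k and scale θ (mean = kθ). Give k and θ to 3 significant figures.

For Gamma(k, scale θ): mean = kθ, variance = kθ², so CV = 1/√k.
CV = 0.26, hence k = 1/CV² = 14.8.
Then θ = mean/k = 392/14.8 = 26.5.

k ≈ 14.8, θ ≈ 26.5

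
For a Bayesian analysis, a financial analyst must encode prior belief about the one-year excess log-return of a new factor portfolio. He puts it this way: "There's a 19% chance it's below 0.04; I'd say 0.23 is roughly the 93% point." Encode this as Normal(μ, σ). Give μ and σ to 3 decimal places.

μ = 0.111, σ = 0.081

The p-quantile of Normal(μ,σ) is μ + z_p·σ, with z_{0.19} = -0.8779 and z_{0.93} = 1.476.
Eliminate σ: μ = (z₂·x₁ − z₁·x₂)/(z₂ − z₁) = (1.476·0.04 − (-0.8779)·0.23)/2.354 = 0.111.
Then σ = (x₂ − x₁)/(z₂ − z₁) = (0.23 − 0.04)/2.354 = 0.081.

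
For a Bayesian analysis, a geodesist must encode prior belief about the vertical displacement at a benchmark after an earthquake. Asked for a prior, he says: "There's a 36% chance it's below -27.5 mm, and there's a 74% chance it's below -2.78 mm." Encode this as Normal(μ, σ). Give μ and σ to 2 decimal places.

μ = -18.65, σ = 24.68

The p-quantile of Normal(μ,σ) is μ + z_p·σ, with z_{0.36} = -0.3585 and z_{0.74} = 0.6433.
Eliminate σ: μ = (z₂·x₁ − z₁·x₂)/(z₂ − z₁) = (0.6433·-27.5 − (-0.3585)·-2.78)/1.002 = -18.65.
Then σ = (x₂ − x₁)/(z₂ − z₁) = (-2.78 − -27.5)/1.002 = 24.68.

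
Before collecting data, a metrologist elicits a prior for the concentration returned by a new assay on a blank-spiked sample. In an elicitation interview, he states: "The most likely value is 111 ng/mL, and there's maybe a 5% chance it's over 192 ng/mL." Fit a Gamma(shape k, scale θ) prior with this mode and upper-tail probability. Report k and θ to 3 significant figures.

Gamma(k,θ) with k>1 has mode (k−1)θ, so θ = 111/(k−1).
Need P(X < 192) = 0.95 with θ tied to k this way. Start at k = 2, θ = 111: P(X<192) ≈ 0.516.
Too low — raise k to concentrate. Iterating converges to k ≈ 10.3.
Then θ = 111/(10.3−1) ≈ 11.9.

k ≈ 10.3, θ ≈ 11.9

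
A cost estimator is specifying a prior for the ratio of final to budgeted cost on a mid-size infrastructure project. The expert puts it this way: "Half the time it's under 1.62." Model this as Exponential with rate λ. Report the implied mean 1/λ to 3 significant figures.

Exponential median = ln 2 / λ, so λ = ln 2 / 1.62 = 0.428.
Mean = 1/λ = 2.34.

mean ≈ 2.34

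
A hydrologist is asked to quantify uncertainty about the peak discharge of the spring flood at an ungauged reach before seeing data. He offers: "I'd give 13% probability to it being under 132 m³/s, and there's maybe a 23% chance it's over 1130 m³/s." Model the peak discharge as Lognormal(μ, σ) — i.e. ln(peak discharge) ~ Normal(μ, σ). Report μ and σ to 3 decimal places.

μ ≈ 6.179, σ ≈ 1.151

If T ~ Lognormal(μ,σ) then ln T ~ Normal(μ,σ), so the p-quantile of ln T is μ + z_p·σ.
ln(132) = 4.883 and ln(1130) = 7.03; z_{0.13} = -1.126, z_{0.77} = 0.7388.
σ = (7.03 − 4.883)/(0.7388 − (-1.126)) = 1.151.
μ = 4.883 − (-1.126)·1.151 = 6.179.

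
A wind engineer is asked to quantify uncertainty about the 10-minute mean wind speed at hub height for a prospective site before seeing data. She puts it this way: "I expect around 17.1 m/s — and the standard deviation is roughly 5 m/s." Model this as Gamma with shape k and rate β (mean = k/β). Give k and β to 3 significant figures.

For Gamma(k, rate β): mean = k/β, variance = k/β², so CV = 1/√k.
CV = SD/mean = 5/17.1 = 0.2924, hence k = 1/CV² = 11.7.
Then β = k/mean = 11.7/17.1 = 0.684.

k ≈ 11.7, β ≈ 0.684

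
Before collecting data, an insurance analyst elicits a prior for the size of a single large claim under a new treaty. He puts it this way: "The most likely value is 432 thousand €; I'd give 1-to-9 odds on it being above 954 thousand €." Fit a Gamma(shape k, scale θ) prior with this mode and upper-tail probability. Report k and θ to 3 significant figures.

Gamma(k,θ) with k>1 has mode (k−1)θ, so θ = 432/(k−1).
Need P(X < 954) = 0.9 with θ tied to k this way. Start at k = 2, θ = 432: P(X<954) ≈ 0.647.
Too low — raise k to concentrate. Iterating converges to k ≈ 4.06.
Then θ = 432/(4.06−1) ≈ 141.

k ≈ 4.06, θ ≈ 141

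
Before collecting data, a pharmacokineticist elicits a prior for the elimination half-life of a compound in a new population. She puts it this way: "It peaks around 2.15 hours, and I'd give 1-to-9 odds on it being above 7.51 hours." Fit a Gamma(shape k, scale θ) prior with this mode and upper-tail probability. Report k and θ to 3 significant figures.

Gamma(k,θ) with k>1 has mode (k−1)θ, so θ = 2.15/(k−1).
Need P(X < 7.51) = 0.9 with θ tied to k this way. Start at k = 2, θ = 2.15: P(X<7.51) ≈ 0.863.
Too low — raise k to concentrate. Iterating converges to k ≈ 2.2.
Then θ = 2.15/(2.2−1) ≈ 1.8.

k ≈ 2.2, θ ≈ 1.8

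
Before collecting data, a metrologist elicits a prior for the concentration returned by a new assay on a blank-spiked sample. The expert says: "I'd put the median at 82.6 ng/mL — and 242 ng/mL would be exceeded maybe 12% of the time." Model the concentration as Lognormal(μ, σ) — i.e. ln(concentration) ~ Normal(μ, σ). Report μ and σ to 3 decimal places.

If T ~ Lognormal(μ,σ) then ln T ~ Normal(μ,σ), so the p-quantile of ln T is μ + z_p·σ.
ln(82.6) = 4.414 and ln(242) = 5.489; z_{0.5} = 0, z_{0.88} = 1.175.
σ = (5.489 − 4.414)/(1.175 − (0)) = 0.915.
μ = 4.414 − (0)·0.915 = 4.414.

μ ≈ 4.414, σ ≈ 0.915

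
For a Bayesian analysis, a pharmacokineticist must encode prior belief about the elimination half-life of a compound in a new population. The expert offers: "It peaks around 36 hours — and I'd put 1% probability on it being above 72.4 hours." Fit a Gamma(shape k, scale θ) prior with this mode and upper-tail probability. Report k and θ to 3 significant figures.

k ≈ 11.1, θ ≈ 3.58

Gamma(k,θ) with k>1 has mode (k−1)θ, so θ = 36/(k−1).
Need P(X < 72.4) = 0.99 with θ tied to k this way. Start at k = 2, θ = 36: P(X<72.4) ≈ 0.597.
Too low — raise k to concentrate. Iterating converges to k ≈ 11.1.
Then θ = 36/(11.1−1) ≈ 3.58.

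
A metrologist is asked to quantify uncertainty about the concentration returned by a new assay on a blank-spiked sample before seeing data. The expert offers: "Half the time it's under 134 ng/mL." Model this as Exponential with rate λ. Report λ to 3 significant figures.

λ ≈ 0.00517

Exponential median = ln 2 / λ, so λ = ln 2 / 134.0 = 0.00517.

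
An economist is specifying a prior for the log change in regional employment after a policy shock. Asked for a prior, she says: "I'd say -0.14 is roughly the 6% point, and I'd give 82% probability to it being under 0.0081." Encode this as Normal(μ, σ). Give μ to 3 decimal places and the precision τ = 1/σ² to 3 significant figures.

For Normal(μ,σ), the p-quantile is μ + z_p·σ. Here z_{0.06} = -1.555, z_{0.82} = 0.9154.
So -0.14 = μ − 1.555σ and 0.0081 = μ + 0.9154σ.
Subtracting: σ = (0.0081 − -0.14)/(0.9154 − (-1.555)) = 0.060.
Then μ = -0.14 − (-1.555)·0.060 = -0.047.
Precision τ = 1/σ² = 1/0.05996² = 278.

μ = -0.047, τ = 278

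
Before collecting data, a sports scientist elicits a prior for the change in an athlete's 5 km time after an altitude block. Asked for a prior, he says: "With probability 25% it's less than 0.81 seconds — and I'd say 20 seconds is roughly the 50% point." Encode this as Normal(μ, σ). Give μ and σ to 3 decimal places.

μ = 20.000, σ = 28.451

For Normal(μ,σ), the p-quantile is μ + z_p·σ. Here z_{0.25} = -0.6745, z_{0.5} = 0.
So 0.81 = μ − 0.6745σ and 20 = μ + 0σ.
Subtracting: σ = (20 − 0.81)/(0 − (-0.6745)) = 28.451.
Then μ = 0.81 − (-0.6745)·28.451 = 20.000.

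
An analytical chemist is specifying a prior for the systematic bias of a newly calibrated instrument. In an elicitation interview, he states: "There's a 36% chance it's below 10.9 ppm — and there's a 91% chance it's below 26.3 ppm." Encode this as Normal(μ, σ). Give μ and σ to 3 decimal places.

The p-quantile of Normal(μ,σ) is μ + z_p·σ, with z_{0.36} = -0.3585 and z_{0.91} = 1.341.
Eliminate σ: μ = (z₂·x₁ − z₁·x₂)/(z₂ − z₁) = (1.341·10.9 − (-0.3585)·26.3)/1.699 = 14.149.
Then σ = (x₂ − x₁)/(z₂ − z₁) = (26.3 − 10.9)/1.699 = 9.063.

μ = 14.149, σ = 9.063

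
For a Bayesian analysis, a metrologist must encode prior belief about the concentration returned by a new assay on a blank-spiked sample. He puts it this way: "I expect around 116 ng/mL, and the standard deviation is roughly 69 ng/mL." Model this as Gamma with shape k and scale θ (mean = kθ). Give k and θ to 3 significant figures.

For Gamma(k, scale θ): mean = kθ, variance = kθ², so CV = 1/√k.
CV = SD/mean = 69/116 = 0.5948, hence k = 1/CV² = 2.83.
Then θ = mean/k = 116/2.83 = 41.

k ≈ 2.83, θ ≈ 41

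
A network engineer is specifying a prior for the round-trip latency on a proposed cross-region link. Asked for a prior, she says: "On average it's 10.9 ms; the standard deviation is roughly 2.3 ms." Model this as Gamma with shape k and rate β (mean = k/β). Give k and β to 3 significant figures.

k ≈ 22.5, β ≈ 2.06

For Gamma(k, rate β): mean = k/β, variance = k/β², so CV = 1/√k.
CV = SD/mean = 2.3/10.9 = 0.211, hence k = 1/CV² = 22.5.
Then β = k/mean = 22.5/10.9 = 2.06.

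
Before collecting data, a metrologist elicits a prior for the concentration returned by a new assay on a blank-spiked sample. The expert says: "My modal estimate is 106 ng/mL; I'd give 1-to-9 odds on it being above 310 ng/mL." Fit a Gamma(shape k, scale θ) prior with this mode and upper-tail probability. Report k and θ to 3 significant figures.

k ≈ 2.65, θ ≈ 64.1

Gamma(k,θ) with k>1 has mode (k−1)θ, so θ = 106/(k−1).
Need P(X < 310) = 0.9 with θ tied to k this way. Start at k = 2, θ = 106: P(X<310) ≈ 0.789.
Too low — raise k to concentrate. Iterating converges to k ≈ 2.65.
Then θ = 106/(2.65−1) ≈ 64.1.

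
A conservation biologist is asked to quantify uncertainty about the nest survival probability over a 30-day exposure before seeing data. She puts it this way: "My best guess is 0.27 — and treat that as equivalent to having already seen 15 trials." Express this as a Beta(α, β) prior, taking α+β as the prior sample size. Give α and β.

Under the effective-sample-size interpretation, Beta(α, β) has prior mean α/(α+β) and prior sample size α+β.
So α+β = 15 and α/(α+β) = 0.27, giving α = 0.27·15 = 4.05 and β = 15 − 4.05 = 10.95.

α = 4.05, β = 10.95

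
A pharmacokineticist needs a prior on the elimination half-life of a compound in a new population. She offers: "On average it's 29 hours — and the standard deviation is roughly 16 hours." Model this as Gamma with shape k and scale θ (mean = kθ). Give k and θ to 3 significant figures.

For Gamma(k, scale θ): mean = kθ, variance = kθ², so CV = 1/√k.
CV = SD/mean = 16/29 = 0.5517, hence k = 1/CV² = 3.29.
Then θ = mean/k = 29/3.29 = 8.83.

k ≈ 3.29, θ ≈ 8.83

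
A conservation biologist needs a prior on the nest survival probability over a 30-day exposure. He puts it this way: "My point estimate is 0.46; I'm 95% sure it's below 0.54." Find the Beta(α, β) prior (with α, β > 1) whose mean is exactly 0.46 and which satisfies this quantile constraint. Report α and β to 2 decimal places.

α ≈ 48.43, β ≈ 56.86

With mean 0.46 fixed, write α = 0.46s, β = 0.54s where s = α+β.
Need P(θ < 0.54) = 0.95 under Beta(0.46s, 0.54s). Normal approximation: (q−m)/√(m(1−m)/s) ≈ z_{0.95} = 1.64, so s ≈ 0.46·0.54·(1.64)²/(0.54−0.46)² = 105.0.
At s = 105.0: P(θ<0.54) ≈ 0.950. Adjusting to match 0.95 gives s ≈ 105.29.
So α = 0.46·105.29 ≈ 48.43, β = 0.54·105.29 ≈ 56.86.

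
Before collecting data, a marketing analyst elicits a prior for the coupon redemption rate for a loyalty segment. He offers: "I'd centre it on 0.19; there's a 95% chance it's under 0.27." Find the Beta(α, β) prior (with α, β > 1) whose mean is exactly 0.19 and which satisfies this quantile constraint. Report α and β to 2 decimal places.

α ≈ 13.75, β ≈ 58.61

With mean 0.19 fixed, write α = 0.19s, β = 0.81s where s = α+β.
Need P(θ < 0.27) = 0.95 under Beta(0.19s, 0.81s). Normal approximation: (q−m)/√(m(1−m)/s) ≈ z_{0.95} = 1.64, so s ≈ 0.19·0.81·(1.64)²/(0.27−0.19)² = 65.1.
At s = 65.1: P(θ<0.27) ≈ 0.941. Adjusting to match 0.95 gives s ≈ 72.36.
So α = 0.19·72.36 ≈ 13.75, β = 0.81·72.36 ≈ 58.61.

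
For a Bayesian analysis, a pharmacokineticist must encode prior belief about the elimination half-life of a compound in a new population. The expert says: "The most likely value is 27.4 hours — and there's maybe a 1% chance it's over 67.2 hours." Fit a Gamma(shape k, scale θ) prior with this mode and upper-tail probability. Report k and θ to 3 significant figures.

Gamma(k,θ) with k>1 has mode (k−1)θ, so θ = 27.4/(k−1).
Need P(X < 67.2) = 0.99 with θ tied to k this way. Start at k = 2, θ = 27.4: P(X<67.2) ≈ 0.703.
Too low — raise k to concentrate. Iterating converges to k ≈ 6.86.
Then θ = 27.4/(6.86−1) ≈ 4.68.

k ≈ 6.86, θ ≈ 4.68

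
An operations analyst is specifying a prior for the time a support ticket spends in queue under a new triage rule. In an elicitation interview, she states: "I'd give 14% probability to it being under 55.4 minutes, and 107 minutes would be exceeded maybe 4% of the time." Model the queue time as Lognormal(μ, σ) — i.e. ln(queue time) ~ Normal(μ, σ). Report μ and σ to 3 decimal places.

μ ≈ 4.266, σ ≈ 0.233

If T ~ Lognormal(μ,σ) then ln T ~ Normal(μ,σ), so the p-quantile of ln T is μ + z_p·σ.
ln(55.4) = 4.015 and ln(107) = 4.673; z_{0.14} = -1.08, z_{0.96} = 1.751.
σ = (4.673 − 4.015)/(1.751 − (-1.08)) = 0.233.
μ = 4.015 − (-1.08)·0.233 = 4.266.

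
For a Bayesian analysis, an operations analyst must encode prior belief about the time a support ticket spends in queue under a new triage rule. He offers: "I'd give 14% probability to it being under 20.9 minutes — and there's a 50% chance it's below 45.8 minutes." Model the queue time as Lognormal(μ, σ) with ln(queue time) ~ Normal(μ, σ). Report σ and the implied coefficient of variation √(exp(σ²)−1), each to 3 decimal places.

If T ~ Lognormal(μ,σ) then ln T ~ Normal(μ,σ), so the p-quantile of ln T is μ + z_p·σ.
ln(20.9) = 3.04 and ln(45.8) = 3.824; z_{0.14} = -1.08, z_{0.5} = 0.
σ = (3.824 − 3.04)/(0 − (-1.08)) = 0.726.
μ = 3.04 − (-1.08)·0.726 = 3.824.
CV = √(exp(σ²)−1) = √(exp(0.5274)−1) = 0.833.

σ ≈ 0.726, CV ≈ 0.833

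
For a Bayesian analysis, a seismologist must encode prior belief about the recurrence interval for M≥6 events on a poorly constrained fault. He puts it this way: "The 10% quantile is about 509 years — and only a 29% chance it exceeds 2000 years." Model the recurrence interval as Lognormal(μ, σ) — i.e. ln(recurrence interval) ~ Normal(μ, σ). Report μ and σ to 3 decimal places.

μ ≈ 7.188, σ ≈ 0.746

If T ~ Lognormal(μ,σ) then ln T ~ Normal(μ,σ), so the p-quantile of ln T is μ + z_p·σ.
ln(509) = 6.232 and ln(2000) = 7.601; z_{0.1} = -1.282, z_{0.71} = 0.5534.
σ = (7.601 − 6.232)/(0.5534 − (-1.282)) = 0.746.
μ = 6.232 − (-1.282)·0.746 = 7.188.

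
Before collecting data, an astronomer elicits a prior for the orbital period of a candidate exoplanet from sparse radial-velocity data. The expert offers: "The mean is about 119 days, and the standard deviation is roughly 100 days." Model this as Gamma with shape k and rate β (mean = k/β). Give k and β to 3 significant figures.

For Gamma(k, rate β): mean = k/β, variance = k/β², so CV = 1/√k.
CV = SD/mean = 100/119 = 0.8403, hence k = 1/CV² = 1.42.
Then β = k/mean = 1.42/119 = 0.0119.

k ≈ 1.42, β ≈ 0.0119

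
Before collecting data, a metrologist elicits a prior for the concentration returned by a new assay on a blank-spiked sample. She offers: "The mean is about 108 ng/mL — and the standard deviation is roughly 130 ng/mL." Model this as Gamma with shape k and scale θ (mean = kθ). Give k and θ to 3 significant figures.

For Gamma(k, scale θ): mean = kθ, variance = kθ², so CV = 1/√k.
CV = SD/mean = 130/108 = 1.204, hence k = 1/CV² = 0.69.
Then θ = mean/k = 108/0.69 = 156.

k ≈ 0.69, θ ≈ 156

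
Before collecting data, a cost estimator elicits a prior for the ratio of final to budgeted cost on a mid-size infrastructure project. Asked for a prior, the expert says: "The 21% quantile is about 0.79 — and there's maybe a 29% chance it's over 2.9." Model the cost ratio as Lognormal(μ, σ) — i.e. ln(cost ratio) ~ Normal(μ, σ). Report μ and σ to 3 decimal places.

If T ~ Lognormal(μ,σ) then ln T ~ Normal(μ,σ), so the p-quantile of ln T is μ + z_p·σ.
ln(0.79) = -0.2357 and ln(2.9) = 1.065; z_{0.21} = -0.8064, z_{0.71} = 0.5534.
σ = (1.065 − -0.2357)/(0.5534 − (-0.8064)) = 0.956.
μ = -0.2357 − (-0.8064)·0.956 = 0.535.

μ ≈ 0.535, σ ≈ 0.956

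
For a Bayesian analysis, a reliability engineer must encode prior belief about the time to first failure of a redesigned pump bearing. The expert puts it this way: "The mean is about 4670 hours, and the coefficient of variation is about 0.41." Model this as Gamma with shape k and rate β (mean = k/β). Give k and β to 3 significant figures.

k ≈ 5.95, β ≈ 0.00127

For Gamma(k, rate β): mean = k/β, variance = k/β², so CV = 1/√k.
CV = 0.41, hence k = 1/CV² = 5.95.
Then β = k/mean = 5.95/4670 = 0.00127.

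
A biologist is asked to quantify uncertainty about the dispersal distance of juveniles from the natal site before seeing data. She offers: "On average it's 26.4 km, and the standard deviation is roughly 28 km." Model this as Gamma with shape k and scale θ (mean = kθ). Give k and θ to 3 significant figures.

For Gamma(k, scale θ): mean = kθ, variance = kθ², so CV = 1/√k.
CV = SD/mean = 28/26.4 = 1.061, hence k = 1/CV² = 0.889.
Then θ = mean/k = 26.4/0.889 = 29.7.

k ≈ 0.889, θ ≈ 29.7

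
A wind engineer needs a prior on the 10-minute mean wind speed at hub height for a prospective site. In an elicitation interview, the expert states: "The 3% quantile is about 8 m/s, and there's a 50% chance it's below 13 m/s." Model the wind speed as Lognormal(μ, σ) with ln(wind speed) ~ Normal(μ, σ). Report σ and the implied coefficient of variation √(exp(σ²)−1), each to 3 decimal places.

If T ~ Lognormal(μ,σ) then ln T ~ Normal(μ,σ), so the p-quantile of ln T is μ + z_p·σ.
ln(8) = 2.079 and ln(13) = 2.565; z_{0.03} = -1.881, z_{0.5} = 0.
σ = (2.565 − 2.079)/(0 − (-1.881)) = 0.258.
μ = 2.079 − (-1.881)·0.258 = 2.565.
CV = √(exp(σ²)−1) = √(exp(0.0666)−1) = 0.263.

σ ≈ 0.258, CV ≈ 0.263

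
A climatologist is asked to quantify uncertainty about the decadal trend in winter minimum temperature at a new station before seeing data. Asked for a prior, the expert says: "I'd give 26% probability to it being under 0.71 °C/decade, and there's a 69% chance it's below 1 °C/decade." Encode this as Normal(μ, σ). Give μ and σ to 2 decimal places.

For Normal(μ,σ), the p-quantile is μ + z_p·σ. Here z_{0.26} = -0.6433, z_{0.69} = 0.4959.
So 0.71 = μ − 0.6433σ and 1 = μ + 0.4959σ.
Subtracting: σ = (1 − 0.71)/(0.4959 − (-0.6433)) = 0.25.
Then μ = 0.71 − (-0.6433)·0.25 = 0.87.

μ = 0.87, σ = 0.25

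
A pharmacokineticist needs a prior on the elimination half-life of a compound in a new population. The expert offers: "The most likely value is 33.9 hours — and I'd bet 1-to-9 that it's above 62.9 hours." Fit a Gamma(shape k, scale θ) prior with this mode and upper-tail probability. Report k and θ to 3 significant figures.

Gamma(k,θ) with k>1 has mode (k−1)θ, so θ = 33.9/(k−1).
Need P(X < 62.9) = 0.9 with θ tied to k this way. Start at k = 2, θ = 33.9: P(X<62.9) ≈ 0.553.
Too low — raise k to concentrate. Iterating converges to k ≈ 6.
Then θ = 33.9/(6−1) ≈ 6.79.

k ≈ 6, θ ≈ 6.79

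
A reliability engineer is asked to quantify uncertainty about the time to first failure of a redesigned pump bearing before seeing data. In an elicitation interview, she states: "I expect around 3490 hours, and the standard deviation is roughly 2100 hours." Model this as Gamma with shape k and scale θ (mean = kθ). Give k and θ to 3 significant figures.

k ≈ 2.76, θ ≈ 1260

For Gamma(k, scale θ): mean = kθ, variance = kθ², so CV = 1/√k.
CV = SD/mean = 2100/3490 = 0.6017, hence k = 1/CV² = 2.76.
Then θ = mean/k = 3490/2.76 = 1260.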